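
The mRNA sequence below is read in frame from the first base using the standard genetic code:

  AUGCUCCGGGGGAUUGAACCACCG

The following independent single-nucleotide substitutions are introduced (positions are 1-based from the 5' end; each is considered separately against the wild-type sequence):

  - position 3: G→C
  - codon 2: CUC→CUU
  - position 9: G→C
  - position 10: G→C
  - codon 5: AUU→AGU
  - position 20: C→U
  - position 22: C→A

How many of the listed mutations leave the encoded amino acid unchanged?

2

Codon 1: AUG (Met) → AUC (Ile) — missense.
Codon 2: CUC (Leu) → CUU (Leu) — synonymous.
Codon 3: CGG (Arg) → CGC (Arg) — synonymous.
Codon 4: GGG (Gly) → CGG (Arg) — missense.
Codon 5: AUU (Ile) → AGU (Ser) — missense.
Codon 7: CCA (Pro) → CUA (Leu) — missense.
Codon 8: CCG (Pro) → ACG (Thr) — missense.
Synonymous: 2 of 7.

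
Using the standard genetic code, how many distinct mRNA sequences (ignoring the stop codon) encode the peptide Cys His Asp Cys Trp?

16

Cys: 2 codons.
His: 2 codons.
Asp: 2 codons.
Cys: 2 codons.
Trp: 1 codon.
2 × 2 × 2 × 2 × 1 = 16.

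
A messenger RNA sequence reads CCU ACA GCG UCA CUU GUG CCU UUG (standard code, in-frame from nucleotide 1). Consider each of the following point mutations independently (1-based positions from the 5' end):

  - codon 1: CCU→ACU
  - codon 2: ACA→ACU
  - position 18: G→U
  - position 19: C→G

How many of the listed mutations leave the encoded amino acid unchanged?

2

Codon 1: CCU (Pro) → ACU (Thr) — missense.
Codon 2: ACA (Thr) → ACU (Thr) — synonymous.
Codon 6: GUG (Val) → GUU (Val) — synonymous.
Codon 7: CCU (Pro) → GCU (Ala) — missense.
Synonymous: 2 of 4.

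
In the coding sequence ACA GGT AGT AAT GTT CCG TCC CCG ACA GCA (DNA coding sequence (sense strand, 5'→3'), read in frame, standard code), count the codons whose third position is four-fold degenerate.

8

Codon 1 ACA (Thr): third position 4-fold.
Codon 2 GGT (Gly): third position 4-fold.
Codon 3 AGT (Ser): third position 2-fold.
Codon 4 AAT (Asn): third position 2-fold.
Codon 5 GTT (Val): third position 4-fold.
Codon 6 CCG (Pro): third position 4-fold.
Codon 7 TCC (Ser): third position 4-fold.
Codon 8 CCG (Pro): third position 4-fold.
Codon 9 ACA (Thr): third position 4-fold.
Codon 10 GCA (Ala): third position 4-fold.
Four-fold degenerate third positions: 8.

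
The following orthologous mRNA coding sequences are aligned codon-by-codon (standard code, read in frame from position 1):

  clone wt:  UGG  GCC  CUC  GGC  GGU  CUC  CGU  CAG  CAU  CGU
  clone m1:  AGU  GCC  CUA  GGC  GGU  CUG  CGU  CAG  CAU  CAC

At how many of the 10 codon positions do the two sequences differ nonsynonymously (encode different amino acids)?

Codon 1: UGG Trp / AGU Ser — nonsynonymous.
Codon 2: GCC Ala / GCC Ala — identical.
Codon 3: CUC Leu / CUA Leu — synonymous.
Codon 4: GGC Gly / GGC Gly — identical.
Codon 5: GGU Gly / GGU Gly — identical.
Codon 6: CUC Leu / CUG Leu — synonymous.
Codon 7: CGU Arg / CGU Arg — identical.
Codon 8: CAG Gln / CAG Gln — identical.
Codon 9: CAU His / CAU His — identical.
Codon 10: CGU Arg / CAC His — nonsynonymous.
Nonsynonymous differences: 2.

2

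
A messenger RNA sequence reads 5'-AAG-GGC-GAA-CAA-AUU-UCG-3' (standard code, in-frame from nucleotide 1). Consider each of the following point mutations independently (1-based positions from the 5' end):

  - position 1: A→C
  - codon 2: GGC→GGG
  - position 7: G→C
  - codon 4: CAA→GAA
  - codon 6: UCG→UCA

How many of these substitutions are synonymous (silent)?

Codon 1: AAG (Lys) → CAG (Gln) — missense.
Codon 2: GGC (Gly) → GGG (Gly) — synonymous.
Codon 3: GAA (Glu) → CAA (Gln) — missense.
Codon 4: CAA (Gln) → GAA (Glu) — missense.
Codon 6: UCG (Ser) → UCA (Ser) — synonymous.
Synonymous: 2 of 5.

2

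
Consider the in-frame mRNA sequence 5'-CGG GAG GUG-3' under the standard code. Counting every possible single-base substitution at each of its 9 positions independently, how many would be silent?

Codon 1 (CGG, Arg): 4 synonymous substitutions.
Codon 2 (GAG, Glu): 1 synonymous substitution.
Codon 3 (GUG, Val): 3 synonymous substitutions.
Total: 4 + 1 + 3 = 8.

8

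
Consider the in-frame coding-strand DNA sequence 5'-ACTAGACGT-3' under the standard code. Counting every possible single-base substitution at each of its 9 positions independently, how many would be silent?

8

Codon 1 (ACT, Thr): 3 synonymous substitutions.
Codon 2 (AGA, Arg): 2 synonymous substitutions.
Codon 3 (CGT, Arg): 3 synonymous substitutions.
Total: 3 + 2 + 3 = 8.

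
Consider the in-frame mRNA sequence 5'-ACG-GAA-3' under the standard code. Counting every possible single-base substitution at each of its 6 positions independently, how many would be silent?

Codon 1 (ACG, Thr): 3 synonymous substitutions.
Codon 2 (GAA, Glu): 1 synonymous substitution.
Total: 3 + 1 = 4.

4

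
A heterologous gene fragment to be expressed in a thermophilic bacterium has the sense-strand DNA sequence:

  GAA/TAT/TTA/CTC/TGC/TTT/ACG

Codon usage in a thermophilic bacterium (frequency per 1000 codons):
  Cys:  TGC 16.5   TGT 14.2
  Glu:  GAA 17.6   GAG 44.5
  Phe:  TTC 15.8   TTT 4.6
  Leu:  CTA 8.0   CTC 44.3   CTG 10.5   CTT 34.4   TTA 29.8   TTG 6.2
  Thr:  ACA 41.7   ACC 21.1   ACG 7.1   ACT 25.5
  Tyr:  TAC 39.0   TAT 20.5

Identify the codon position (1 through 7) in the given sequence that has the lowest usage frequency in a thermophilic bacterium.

6

Codon 1 GAA (Glu): 17.6 per 1000.
Codon 2 TAT (Tyr): 20.5 per 1000.
Codon 3 TTA (Leu): 29.8 per 1000.
Codon 4 CTC (Leu): 44.3 per 1000.
Codon 5 TGC (Cys): 16.5 per 1000.
Codon 6 TTT (Phe): 4.6 per 1000.
Codon 7 ACG (Thr): 7.1 per 1000.
Lowest frequency is 4.6 at codon 6.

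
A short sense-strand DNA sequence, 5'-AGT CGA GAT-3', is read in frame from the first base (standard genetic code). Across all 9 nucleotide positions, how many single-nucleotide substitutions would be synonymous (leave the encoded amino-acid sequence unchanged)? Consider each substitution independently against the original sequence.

6

Codon 1 (AGT, Ser): 1 synonymous substitution.
Codon 2 (CGA, Arg): 4 synonymous substitutions.
Codon 3 (GAT, Asp): 1 synonymous substitution.
Total: 1 + 4 + 1 = 6.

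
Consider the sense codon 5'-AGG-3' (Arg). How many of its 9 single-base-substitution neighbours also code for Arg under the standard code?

Position 1: CGG → 1 synonymous.
Position 2: none → 0 synonymous.
Position 3: AGA → 1 synonymous.
Total: 1 + 0 + 1 = 2.

2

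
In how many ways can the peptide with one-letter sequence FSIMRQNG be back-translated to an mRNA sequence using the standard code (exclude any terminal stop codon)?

3456

Phe: 2 codons.
Ser: 6 codons.
Ile: 3 codons.
Met: 1 codon.
Arg: 6 codons.
Gln: 2 codons.
Asn: 2 codons.
Gly: 4 codons.
2 × 6 × 3 × 1 × 6 × 2 × 2 × 4 = 3456.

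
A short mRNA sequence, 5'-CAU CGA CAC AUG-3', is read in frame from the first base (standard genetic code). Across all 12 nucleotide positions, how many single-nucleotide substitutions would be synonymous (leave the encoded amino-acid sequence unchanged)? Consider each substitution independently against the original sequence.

6

Codon 1 (CAU, His): 1 synonymous substitution.
Codon 2 (CGA, Arg): 4 synonymous substitutions.
Codon 3 (CAC, His): 1 synonymous substitution.
Codon 4 (AUG, Met): 0 synonymous substitutions.
Total: 1 + 4 + 1 + 0 = 6.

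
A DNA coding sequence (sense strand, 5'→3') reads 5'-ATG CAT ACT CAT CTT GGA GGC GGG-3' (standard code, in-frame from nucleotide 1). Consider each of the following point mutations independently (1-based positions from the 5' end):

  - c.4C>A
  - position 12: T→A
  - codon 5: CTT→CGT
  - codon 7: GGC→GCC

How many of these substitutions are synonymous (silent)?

Codon 2: CAT (His) → AAT (Asn) — missense.
Codon 4: CAT (His) → CAA (Gln) — missense.
Codon 5: CTT (Leu) → CGT (Arg) — missense.
Codon 7: GGC (Gly) → GCC (Ala) — missense.
Synonymous: 0 of 4.

0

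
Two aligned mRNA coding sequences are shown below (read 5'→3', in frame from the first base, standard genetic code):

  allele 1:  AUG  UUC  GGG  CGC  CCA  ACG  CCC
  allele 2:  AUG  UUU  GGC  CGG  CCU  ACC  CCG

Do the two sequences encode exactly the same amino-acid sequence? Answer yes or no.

yes

Codon 1: AUG Met / AUG Met — identical.
Codon 2: UUC Phe / UUU Phe — synonymous.
Codon 3: GGG Gly / GGC Gly — synonymous.
Codon 4: CGC Arg / CGG Arg — synonymous.
Codon 5: CCA Pro / CCU Pro — synonymous.
Codon 6: ACG Thr / ACC Thr — synonymous.
Codon 7: CCC Pro / CCG Pro — synonymous.
Nonsynonymous differences: 0 → same protein.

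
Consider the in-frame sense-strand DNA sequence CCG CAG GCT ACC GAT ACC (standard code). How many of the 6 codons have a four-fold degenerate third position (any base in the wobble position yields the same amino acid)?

4

Codon 1 CCG (Pro): third position 4-fold.
Codon 2 CAG (Gln): third position 2-fold.
Codon 3 GCT (Ala): third position 4-fold.
Codon 4 ACC (Thr): third position 4-fold.
Codon 5 GAT (Asp): third position 2-fold.
Codon 6 ACC (Thr): third position 4-fold.
Four-fold degenerate third positions: 4.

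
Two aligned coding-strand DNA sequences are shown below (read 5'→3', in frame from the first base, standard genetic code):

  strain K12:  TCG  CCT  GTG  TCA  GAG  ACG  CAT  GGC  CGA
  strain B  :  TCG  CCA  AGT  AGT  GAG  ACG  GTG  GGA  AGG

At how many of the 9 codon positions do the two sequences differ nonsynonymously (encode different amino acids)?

Codon 1: TCG Ser / TCG Ser — identical.
Codon 2: CCT Pro / CCA Pro — synonymous.
Codon 3: GTG Val / AGT Ser — nonsynonymous.
Codon 4: TCA Ser / AGT Ser — synonymous.
Codon 5: GAG Glu / GAG Glu — identical.
Codon 6: ACG Thr / ACG Thr — identical.
Codon 7: CAT His / GTG Val — nonsynonymous.
Codon 8: GGC Gly / GGA Gly — synonymous.
Codon 9: CGA Arg / AGG Arg — synonymous.
Nonsynonymous differences: 2.

2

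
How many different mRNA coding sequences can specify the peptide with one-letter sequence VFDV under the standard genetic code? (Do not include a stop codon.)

64

Val: 4 codons.
Phe: 2 codons.
Asp: 2 codons.
Val: 4 codons.
4 × 2 × 2 × 4 = 64.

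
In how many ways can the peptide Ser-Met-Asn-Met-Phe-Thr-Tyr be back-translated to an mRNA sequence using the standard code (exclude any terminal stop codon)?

192

Ser: 6 codons.
Met: 1 codon.
Asn: 2 codons.
Met: 1 codon.
Phe: 2 codons.
Thr: 4 codons.
Tyr: 2 codons.
6 × 1 × 2 × 1 × 2 × 4 × 2 = 192.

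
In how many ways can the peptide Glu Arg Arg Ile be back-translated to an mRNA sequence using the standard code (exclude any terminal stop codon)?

216

Glu: 2 codons.
Arg: 6 codons.
Arg: 6 codons.
Ile: 3 codons.
2 × 6 × 6 × 3 = 216.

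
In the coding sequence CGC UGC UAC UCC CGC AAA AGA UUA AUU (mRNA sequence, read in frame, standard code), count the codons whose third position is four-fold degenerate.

3

Codon 1 CGC (Arg): third position 4-fold.
Codon 2 UGC (Cys): third position 2-fold.
Codon 3 UAC (Tyr): third position 2-fold.
Codon 4 UCC (Ser): third position 4-fold.
Codon 5 CGC (Arg): third position 4-fold.
Codon 6 AAA (Lys): third position 2-fold.
Codon 7 AGA (Arg): third position 2-fold.
Codon 8 UUA (Leu): third position 2-fold.
Codon 9 AUU (Ile): third position 3-fold.
Four-fold degenerate third positions: 3.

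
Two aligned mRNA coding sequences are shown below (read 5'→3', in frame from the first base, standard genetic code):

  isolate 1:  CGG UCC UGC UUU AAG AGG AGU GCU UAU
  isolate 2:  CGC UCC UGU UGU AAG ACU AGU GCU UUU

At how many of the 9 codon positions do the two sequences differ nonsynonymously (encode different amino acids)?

Codon 1: CGG Arg / CGC Arg — synonymous.
Codon 2: UCC Ser / UCC Ser — identical.
Codon 3: UGC Cys / UGU Cys — synonymous.
Codon 4: UUU Phe / UGU Cys — nonsynonymous.
Codon 5: AAG Lys / AAG Lys — identical.
Codon 6: AGG Arg / ACU Thr — nonsynonymous.
Codon 7: AGU Ser / AGU Ser — identical.
Codon 8: GCU Ala / GCU Ala — identical.
Codon 9: UAU Tyr / UUU Phe — nonsynonymous.
Nonsynonymous differences: 3.

3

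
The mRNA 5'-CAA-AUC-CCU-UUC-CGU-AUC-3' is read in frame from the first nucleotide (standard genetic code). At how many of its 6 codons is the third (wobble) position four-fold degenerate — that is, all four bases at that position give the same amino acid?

Codon 1 CAA (Gln): third position 2-fold.
Codon 2 AUC (Ile): third position 3-fold.
Codon 3 CCU (Pro): third position 4-fold.
Codon 4 UUC (Phe): third position 2-fold.
Codon 5 CGU (Arg): third position 4-fold.
Codon 6 AUC (Ile): third position 3-fold.
Four-fold degenerate third positions: 2.

2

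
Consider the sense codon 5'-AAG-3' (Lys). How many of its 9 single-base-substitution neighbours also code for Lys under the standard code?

Position 1: none → 0 synonymous.
Position 2: none → 0 synonymous.
Position 3: AAA → 1 synonymous.
Total: 0 + 0 + 1 = 1.

1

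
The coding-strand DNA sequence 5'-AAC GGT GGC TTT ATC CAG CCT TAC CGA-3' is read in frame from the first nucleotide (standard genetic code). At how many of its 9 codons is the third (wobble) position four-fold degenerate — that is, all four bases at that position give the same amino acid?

Codon 1 AAC (Asn): third position 2-fold.
Codon 2 GGT (Gly): third position 4-fold.
Codon 3 GGC (Gly): third position 4-fold.
Codon 4 TTT (Phe): third position 2-fold.
Codon 5 ATC (Ile): third position 3-fold.
Codon 6 CAG (Gln): third position 2-fold.
Codon 7 CCT (Pro): third position 4-fold.
Codon 8 TAC (Tyr): third position 2-fold.
Codon 9 CGA (Arg): third position 4-fold.
Four-fold degenerate third positions: 4.

4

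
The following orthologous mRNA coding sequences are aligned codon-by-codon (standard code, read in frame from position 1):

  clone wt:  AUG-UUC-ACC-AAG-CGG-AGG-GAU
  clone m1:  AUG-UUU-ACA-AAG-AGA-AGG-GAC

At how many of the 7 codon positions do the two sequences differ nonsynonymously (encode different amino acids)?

0

Codon 1: AUG Met / AUG Met — identical.
Codon 2: UUC Phe / UUU Phe — synonymous.
Codon 3: ACC Thr / ACA Thr — synonymous.
Codon 4: AAG Lys / AAG Lys — identical.
Codon 5: CGG Arg / AGA Arg — synonymous.
Codon 6: AGG Arg / AGG Arg — identical.
Codon 7: GAU Asp / GAC Asp — synonymous.
Nonsynonymous differences: 0.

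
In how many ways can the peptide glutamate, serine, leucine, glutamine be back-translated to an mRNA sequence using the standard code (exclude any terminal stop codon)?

144

Glu: 2 codons.
Ser: 6 codons.
Leu: 6 codons.
Gln: 2 codons.
2 × 6 × 6 × 2 = 144.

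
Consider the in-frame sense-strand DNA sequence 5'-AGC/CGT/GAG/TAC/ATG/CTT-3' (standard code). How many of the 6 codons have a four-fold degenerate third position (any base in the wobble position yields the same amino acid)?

Codon 1 AGC (Ser): third position 2-fold.
Codon 2 CGT (Arg): third position 4-fold.
Codon 3 GAG (Glu): third position 2-fold.
Codon 4 TAC (Tyr): third position 2-fold.
Codon 5 ATG (Met): third position 1-fold.
Codon 6 CTT (Leu): third position 4-fold.
Four-fold degenerate third positions: 2.

2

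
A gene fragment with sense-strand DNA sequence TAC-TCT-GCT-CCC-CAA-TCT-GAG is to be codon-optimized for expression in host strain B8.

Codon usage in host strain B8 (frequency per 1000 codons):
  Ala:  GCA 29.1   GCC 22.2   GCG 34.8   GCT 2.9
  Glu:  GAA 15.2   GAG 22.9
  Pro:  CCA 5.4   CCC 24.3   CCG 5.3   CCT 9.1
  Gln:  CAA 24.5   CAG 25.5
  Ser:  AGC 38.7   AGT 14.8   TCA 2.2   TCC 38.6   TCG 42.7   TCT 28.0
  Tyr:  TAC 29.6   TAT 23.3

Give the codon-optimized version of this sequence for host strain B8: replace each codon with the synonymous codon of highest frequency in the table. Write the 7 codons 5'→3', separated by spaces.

Codon 1 (Tyr): best is TAC at 29.6.
Codon 2 (Ser): best is TCG at 42.7.
Codon 3 (Ala): best is GCG at 34.8.
Codon 4 (Pro): best is CCC at 24.3.
Codon 5 (Gln): best is CAG at 25.5.
Codon 6 (Ser): best is TCG at 42.7.
Codon 7 (Glu): best is GAG at 22.9.

TAC TCG GCG CCC CAG TCG GAG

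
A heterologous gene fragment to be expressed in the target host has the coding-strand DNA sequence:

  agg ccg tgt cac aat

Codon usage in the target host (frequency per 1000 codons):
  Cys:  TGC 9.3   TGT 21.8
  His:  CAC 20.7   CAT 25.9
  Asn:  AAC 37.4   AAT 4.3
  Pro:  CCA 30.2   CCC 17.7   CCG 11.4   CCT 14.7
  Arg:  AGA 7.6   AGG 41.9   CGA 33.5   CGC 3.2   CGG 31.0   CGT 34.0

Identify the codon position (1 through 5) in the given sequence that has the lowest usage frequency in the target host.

5

Codon 1 AGG (Arg): 41.9 per 1000.
Codon 2 CCG (Pro): 11.4 per 1000.
Codon 3 TGT (Cys): 21.8 per 1000.
Codon 4 CAC (His): 20.7 per 1000.
Codon 5 AAT (Asn): 4.3 per 1000.
Lowest frequency is 4.3 at codon 5.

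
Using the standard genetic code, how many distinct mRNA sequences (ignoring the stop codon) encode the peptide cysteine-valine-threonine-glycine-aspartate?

Cys: 2 codons.
Val: 4 codons.
Thr: 4 codons.
Gly: 4 codons.
Asp: 2 codons.
2 × 4 × 4 × 4 × 2 = 256.

256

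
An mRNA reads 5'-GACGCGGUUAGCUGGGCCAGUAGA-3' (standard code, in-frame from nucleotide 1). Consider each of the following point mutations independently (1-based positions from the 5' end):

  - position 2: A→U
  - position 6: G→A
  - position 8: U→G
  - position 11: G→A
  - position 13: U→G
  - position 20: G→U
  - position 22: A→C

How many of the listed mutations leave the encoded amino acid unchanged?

Codon 1: GAC (Asp) → GUC (Val) — missense.
Codon 2: GCG (Ala) → GCA (Ala) — synonymous.
Codon 3: GUU (Val) → GGU (Gly) — missense.
Codon 4: AGC (Ser) → AAC (Asn) — missense.
Codon 5: UGG (Trp) → GGG (Gly) — missense.
Codon 7: AGU (Ser) → AUU (Ile) — missense.
Codon 8: AGA (Arg) → CGA (Arg) — synonymous.
Synonymous: 2 of 7.

2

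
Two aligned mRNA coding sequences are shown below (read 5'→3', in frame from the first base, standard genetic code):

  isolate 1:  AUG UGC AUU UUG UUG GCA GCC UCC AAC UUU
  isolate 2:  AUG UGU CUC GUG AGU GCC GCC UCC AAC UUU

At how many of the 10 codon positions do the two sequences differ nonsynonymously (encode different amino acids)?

Codon 1: AUG Met / AUG Met — identical.
Codon 2: UGC Cys / UGU Cys — synonymous.
Codon 3: AUU Ile / CUC Leu — nonsynonymous.
Codon 4: UUG Leu / GUG Val — nonsynonymous.
Codon 5: UUG Leu / AGU Ser — nonsynonymous.
Codon 6: GCA Ala / GCC Ala — synonymous.
Codon 7: GCC Ala / GCC Ala — identical.
Codon 8: UCC Ser / UCC Ser — identical.
Codon 9: AAC Asn / AAC Asn — identical.
Codon 10: UUU Phe / UUU Phe — identical.
Nonsynonymous differences: 3.

3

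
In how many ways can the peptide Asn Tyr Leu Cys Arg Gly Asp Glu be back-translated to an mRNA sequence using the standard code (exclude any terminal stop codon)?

Asn: 2 codons.
Tyr: 2 codons.
Leu: 6 codons.
Cys: 2 codons.
Arg: 6 codons.
Gly: 4 codons.
Asp: 2 codons.
Glu: 2 codons.
2 × 2 × 6 × 2 × 6 × 4 × 2 × 2 = 4608.

4608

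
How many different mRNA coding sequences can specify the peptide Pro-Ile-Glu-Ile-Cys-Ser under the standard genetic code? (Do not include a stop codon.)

Pro: 4 codons.
Ile: 3 codons.
Glu: 2 codons.
Ile: 3 codons.
Cys: 2 codons.
Ser: 6 codons.
4 × 3 × 2 × 3 × 2 × 6 = 864.

864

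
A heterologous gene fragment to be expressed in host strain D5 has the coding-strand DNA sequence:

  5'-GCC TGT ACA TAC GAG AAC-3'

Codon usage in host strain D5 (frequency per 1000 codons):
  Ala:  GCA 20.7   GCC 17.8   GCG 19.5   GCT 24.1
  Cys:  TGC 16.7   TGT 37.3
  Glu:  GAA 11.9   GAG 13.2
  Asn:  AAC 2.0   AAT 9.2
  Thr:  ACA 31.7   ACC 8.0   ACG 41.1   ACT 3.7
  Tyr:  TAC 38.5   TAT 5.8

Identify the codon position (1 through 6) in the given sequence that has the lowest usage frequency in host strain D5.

6

Codon 1 GCC (Ala): 17.8 per 1000.
Codon 2 TGT (Cys): 37.3 per 1000.
Codon 3 ACA (Thr): 31.7 per 1000.
Codon 4 TAC (Tyr): 38.5 per 1000.
Codon 5 GAG (Glu): 13.2 per 1000.
Codon 6 AAC (Asn): 2.0 per 1000.
Lowest frequency is 2.0 at codon 6.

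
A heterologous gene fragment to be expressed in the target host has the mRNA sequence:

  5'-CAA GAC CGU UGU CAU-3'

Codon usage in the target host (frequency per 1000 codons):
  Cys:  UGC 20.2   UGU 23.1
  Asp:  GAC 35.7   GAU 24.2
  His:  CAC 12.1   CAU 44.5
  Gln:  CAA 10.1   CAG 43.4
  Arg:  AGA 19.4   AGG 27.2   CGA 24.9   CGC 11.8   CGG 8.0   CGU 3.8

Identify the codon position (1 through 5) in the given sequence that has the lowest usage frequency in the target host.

3

Codon 1 CAA (Gln): 10.1 per 1000.
Codon 2 GAC (Asp): 35.7 per 1000.
Codon 3 CGU (Arg): 3.8 per 1000.
Codon 4 UGU (Cys): 23.1 per 1000.
Codon 5 CAU (His): 44.5 per 1000.
Lowest frequency is 3.8 at codon 3.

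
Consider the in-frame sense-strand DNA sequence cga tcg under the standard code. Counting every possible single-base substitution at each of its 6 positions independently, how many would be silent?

Codon 1 (CGA, Arg): 4 synonymous substitutions.
Codon 2 (TCG, Ser): 3 synonymous substitutions.
Total: 4 + 3 = 7.

7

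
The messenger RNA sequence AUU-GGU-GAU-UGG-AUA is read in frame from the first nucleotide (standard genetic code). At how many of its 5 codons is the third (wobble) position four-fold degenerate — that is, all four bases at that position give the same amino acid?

Codon 1 AUU (Ile): third position 3-fold.
Codon 2 GGU (Gly): third position 4-fold.
Codon 3 GAU (Asp): third position 2-fold.
Codon 4 UGG (Trp): third position 1-fold.
Codon 5 AUA (Ile): third position 3-fold.
Four-fold degenerate third positions: 1.

1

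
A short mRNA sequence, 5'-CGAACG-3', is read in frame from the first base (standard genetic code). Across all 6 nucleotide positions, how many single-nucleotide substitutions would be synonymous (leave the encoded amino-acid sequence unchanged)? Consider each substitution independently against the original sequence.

7

Codon 1 (CGA, Arg): 4 synonymous substitutions.
Codon 2 (ACG, Thr): 3 synonymous substitutions.
Total: 4 + 3 = 7.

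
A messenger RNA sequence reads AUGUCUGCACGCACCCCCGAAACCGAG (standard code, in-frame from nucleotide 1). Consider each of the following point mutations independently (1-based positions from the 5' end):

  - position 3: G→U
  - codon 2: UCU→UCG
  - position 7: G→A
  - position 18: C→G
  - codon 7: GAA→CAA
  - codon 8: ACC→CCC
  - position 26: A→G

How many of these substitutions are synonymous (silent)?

2

Codon 1: AUG (Met) → AUU (Ile) — missense.
Codon 2: UCU (Ser) → UCG (Ser) — synonymous.
Codon 3: GCA (Ala) → ACA (Thr) — missense.
Codon 6: CCC (Pro) → CCG (Pro) — synonymous.
Codon 7: GAA (Glu) → CAA (Gln) — missense.
Codon 8: ACC (Thr) → CCC (Pro) — missense.
Codon 9: GAG (Glu) → GGG (Gly) — missense.
Synonymous: 2 of 7.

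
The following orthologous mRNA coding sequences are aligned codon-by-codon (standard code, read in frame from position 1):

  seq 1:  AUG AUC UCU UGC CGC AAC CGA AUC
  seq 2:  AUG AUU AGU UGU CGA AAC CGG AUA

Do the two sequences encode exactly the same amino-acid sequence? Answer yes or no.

Codon 1: AUG Met / AUG Met — identical.
Codon 2: AUC Ile / AUU Ile — synonymous.
Codon 3: UCU Ser / AGU Ser — synonymous.
Codon 4: UGC Cys / UGU Cys — synonymous.
Codon 5: CGC Arg / CGA Arg — synonymous.
Codon 6: AAC Asn / AAC Asn — identical.
Codon 7: CGA Arg / CGG Arg — synonymous.
Codon 8: AUC Ile / AUA Ile — synonymous.
Nonsynonymous differences: 0 → same protein.

yes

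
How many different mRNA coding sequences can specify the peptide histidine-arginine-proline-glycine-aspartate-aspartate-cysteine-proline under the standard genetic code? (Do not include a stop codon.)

His: 2 codons.
Arg: 6 codons.
Pro: 4 codons.
Gly: 4 codons.
Asp: 2 codons.
Asp: 2 codons.
Cys: 2 codons.
Pro: 4 codons.
2 × 6 × 4 × 4 × 2 × 2 × 2 × 4 = 6144.

6144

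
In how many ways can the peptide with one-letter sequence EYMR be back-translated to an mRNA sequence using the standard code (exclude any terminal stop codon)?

24

Glu: 2 codons.
Tyr: 2 codons.
Met: 1 codon.
Arg: 6 codons.
2 × 2 × 1 × 6 = 24.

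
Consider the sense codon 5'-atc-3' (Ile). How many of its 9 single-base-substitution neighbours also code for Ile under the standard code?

2

Position 1: none → 0 synonymous.
Position 2: none → 0 synonymous.
Position 3: ATT, ATA → 2 synonymous.
Total: 0 + 0 + 2 = 2.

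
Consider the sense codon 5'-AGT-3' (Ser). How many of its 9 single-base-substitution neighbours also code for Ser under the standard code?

Position 1: none → 0 synonymous.
Position 2: none → 0 synonymous.
Position 3: AGC → 1 synonymous.
Total: 0 + 0 + 1 = 1.

1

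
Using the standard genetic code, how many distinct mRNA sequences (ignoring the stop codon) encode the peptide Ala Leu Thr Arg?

Ala: 4 codons.
Leu: 6 codons.
Thr: 4 codons.
Arg: 6 codons.
4 × 6 × 4 × 6 = 576.

576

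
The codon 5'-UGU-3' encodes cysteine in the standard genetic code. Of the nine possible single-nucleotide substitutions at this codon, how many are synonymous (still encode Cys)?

1

Position 1: none → 0 synonymous.
Position 2: none → 0 synonymous.
Position 3: UGC → 1 synonymous.
Total: 0 + 0 + 1 = 1.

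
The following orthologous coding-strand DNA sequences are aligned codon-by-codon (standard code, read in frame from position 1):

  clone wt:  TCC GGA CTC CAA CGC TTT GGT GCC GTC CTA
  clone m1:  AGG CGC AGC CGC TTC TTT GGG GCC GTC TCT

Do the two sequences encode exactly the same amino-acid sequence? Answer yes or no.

no

Codon 1: TCC Ser / AGG Arg — nonsynonymous.
Codon 2: GGA Gly / CGC Arg — nonsynonymous.
Codon 3: CTC Leu / AGC Ser — nonsynonymous.
Codon 4: CAA Gln / CGC Arg — nonsynonymous.
Codon 5: CGC Arg / TTC Phe — nonsynonymous.
Codon 6: TTT Phe / TTT Phe — identical.
Codon 7: GGT Gly / GGG Gly — synonymous.
Codon 8: GCC Ala / GCC Ala — identical.
Codon 9: GTC Val / GTC Val — identical.
Codon 10: CTA Leu / TCT Ser — nonsynonymous.
Nonsynonymous differences: 6 → different protein.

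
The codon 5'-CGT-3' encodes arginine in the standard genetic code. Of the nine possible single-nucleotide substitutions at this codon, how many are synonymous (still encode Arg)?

3

Position 1: none → 0 synonymous.
Position 2: none → 0 synonymous.
Position 3: CGC, CGA, CGG → 3 synonymous.
Total: 0 + 0 + 3 = 3.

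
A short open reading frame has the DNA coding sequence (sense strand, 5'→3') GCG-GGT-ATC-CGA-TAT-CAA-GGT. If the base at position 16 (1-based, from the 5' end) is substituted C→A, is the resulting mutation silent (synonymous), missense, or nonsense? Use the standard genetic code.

Position 16 falls in codon 6: CAA → Gln.
After the substitution the codon is AAA → Lys.
Gln ≠ Lys, so this is a missense mutation.

missense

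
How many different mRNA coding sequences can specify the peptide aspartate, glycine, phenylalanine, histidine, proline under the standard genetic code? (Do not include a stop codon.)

Asp: 2 codons.
Gly: 4 codons.
Phe: 2 codons.
His: 2 codons.
Pro: 4 codons.
2 × 4 × 2 × 2 × 4 = 128.

128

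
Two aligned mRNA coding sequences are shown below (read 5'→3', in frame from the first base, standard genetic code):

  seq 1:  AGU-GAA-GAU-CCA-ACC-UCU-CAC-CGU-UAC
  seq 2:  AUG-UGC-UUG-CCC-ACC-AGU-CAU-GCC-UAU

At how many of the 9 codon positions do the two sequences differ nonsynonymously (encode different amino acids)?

4

Codon 1: AGU Ser / AUG Met — nonsynonymous.
Codon 2: GAA Glu / UGC Cys — nonsynonymous.
Codon 3: GAU Asp / UUG Leu — nonsynonymous.
Codon 4: CCA Pro / CCC Pro — synonymous.
Codon 5: ACC Thr / ACC Thr — identical.
Codon 6: UCU Ser / AGU Ser — synonymous.
Codon 7: CAC His / CAU His — synonymous.
Codon 8: CGU Arg / GCC Ala — nonsynonymous.
Codon 9: UAC Tyr / UAU Tyr — synonymous.
Nonsynonymous differences: 4.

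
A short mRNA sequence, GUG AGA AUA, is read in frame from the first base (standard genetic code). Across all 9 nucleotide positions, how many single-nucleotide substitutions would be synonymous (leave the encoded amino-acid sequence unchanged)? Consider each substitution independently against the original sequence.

7

Codon 1 (GUG, Val): 3 synonymous substitutions.
Codon 2 (AGA, Arg): 2 synonymous substitutions.
Codon 3 (AUA, Ile): 2 synonymous substitutions.
Total: 3 + 2 + 2 = 7.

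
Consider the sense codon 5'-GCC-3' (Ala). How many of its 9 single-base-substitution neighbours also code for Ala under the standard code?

3

Position 1: none → 0 synonymous.
Position 2: none → 0 synonymous.
Position 3: GCT, GCA, GCG → 3 synonymous.
Total: 0 + 0 + 3 = 3.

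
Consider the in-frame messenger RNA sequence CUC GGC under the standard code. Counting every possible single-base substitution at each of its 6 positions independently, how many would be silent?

6

Codon 1 (CUC, Leu): 3 synonymous substitutions.
Codon 2 (GGC, Gly): 3 synonymous substitutions.
Total: 3 + 3 = 6.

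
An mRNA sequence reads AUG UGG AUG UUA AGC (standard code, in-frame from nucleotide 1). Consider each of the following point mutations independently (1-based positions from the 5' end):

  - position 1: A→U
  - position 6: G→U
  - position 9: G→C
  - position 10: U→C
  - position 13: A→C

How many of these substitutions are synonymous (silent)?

1

Codon 1: AUG (Met) → UUG (Leu) — missense.
Codon 2: UGG (Trp) → UGU (Cys) — missense.
Codon 3: AUG (Met) → AUC (Ile) — missense.
Codon 4: UUA (Leu) → CUA (Leu) — synonymous.
Codon 5: AGC (Ser) → CGC (Arg) — missense.
Synonymous: 1 of 5.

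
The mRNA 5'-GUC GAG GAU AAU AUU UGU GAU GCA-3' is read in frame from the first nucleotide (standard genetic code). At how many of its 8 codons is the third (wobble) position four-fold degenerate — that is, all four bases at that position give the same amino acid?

Codon 1 GUC (Val): third position 4-fold.
Codon 2 GAG (Glu): third position 2-fold.
Codon 3 GAU (Asp): third position 2-fold.
Codon 4 AAU (Asn): third position 2-fold.
Codon 5 AUU (Ile): third position 3-fold.
Codon 6 UGU (Cys): third position 2-fold.
Codon 7 GAU (Asp): third position 2-fold.
Codon 8 GCA (Ala): third position 4-fold.
Four-fold degenerate third positions: 2.

2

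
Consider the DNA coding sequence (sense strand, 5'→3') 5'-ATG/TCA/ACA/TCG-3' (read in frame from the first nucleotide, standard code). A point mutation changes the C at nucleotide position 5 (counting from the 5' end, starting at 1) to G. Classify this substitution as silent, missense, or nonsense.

Position 5 falls in codon 2: TCA → Ser.
After the substitution the codon is TGA → Stop.
The new codon is a stop codon, so this is a nonsense mutation.

nonsense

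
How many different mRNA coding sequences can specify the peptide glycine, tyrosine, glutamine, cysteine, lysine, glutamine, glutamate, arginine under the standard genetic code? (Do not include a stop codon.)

Gly: 4 codons.
Tyr: 2 codons.
Gln: 2 codons.
Cys: 2 codons.
Lys: 2 codons.
Gln: 2 codons.
Glu: 2 codons.
Arg: 6 codons.
4 × 2 × 2 × 2 × 2 × 2 × 2 × 6 = 1536.

1536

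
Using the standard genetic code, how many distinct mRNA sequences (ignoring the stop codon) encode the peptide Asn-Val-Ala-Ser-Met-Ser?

1152

Asn: 2 codons.
Val: 4 codons.
Ala: 4 codons.
Ser: 6 codons.
Met: 1 codon.
Ser: 6 codons.
2 × 4 × 4 × 6 × 1 × 6 = 1152.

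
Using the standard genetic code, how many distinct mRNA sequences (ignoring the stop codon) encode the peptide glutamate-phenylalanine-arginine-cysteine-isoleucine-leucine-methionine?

864

Glu: 2 codons.
Phe: 2 codons.
Arg: 6 codons.
Cys: 2 codons.
Ile: 3 codons.
Leu: 6 codons.
Met: 1 codon.
2 × 2 × 6 × 2 × 3 × 6 × 1 = 864.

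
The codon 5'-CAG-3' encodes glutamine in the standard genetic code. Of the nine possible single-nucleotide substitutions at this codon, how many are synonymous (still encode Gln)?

1

Position 1: none → 0 synonymous.
Position 2: none → 0 synonymous.
Position 3: CAA → 1 synonymous.
Total: 0 + 0 + 1 = 1.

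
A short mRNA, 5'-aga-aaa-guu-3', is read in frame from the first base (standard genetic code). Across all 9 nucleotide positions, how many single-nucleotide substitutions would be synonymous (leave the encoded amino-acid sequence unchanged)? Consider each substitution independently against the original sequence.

6

Codon 1 (AGA, Arg): 2 synonymous substitutions.
Codon 2 (AAA, Lys): 1 synonymous substitution.
Codon 3 (GUU, Val): 3 synonymous substitutions.
Total: 2 + 1 + 3 = 6.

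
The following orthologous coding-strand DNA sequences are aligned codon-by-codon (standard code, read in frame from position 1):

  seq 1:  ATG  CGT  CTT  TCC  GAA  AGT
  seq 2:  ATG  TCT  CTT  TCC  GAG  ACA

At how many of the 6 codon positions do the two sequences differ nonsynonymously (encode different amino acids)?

2

Codon 1: ATG Met / ATG Met — identical.
Codon 2: CGT Arg / TCT Ser — nonsynonymous.
Codon 3: CTT Leu / CTT Leu — identical.
Codon 4: TCC Ser / TCC Ser — identical.
Codon 5: GAA Glu / GAG Glu — synonymous.
Codon 6: AGT Ser / ACA Thr — nonsynonymous.
Nonsynonymous differences: 2.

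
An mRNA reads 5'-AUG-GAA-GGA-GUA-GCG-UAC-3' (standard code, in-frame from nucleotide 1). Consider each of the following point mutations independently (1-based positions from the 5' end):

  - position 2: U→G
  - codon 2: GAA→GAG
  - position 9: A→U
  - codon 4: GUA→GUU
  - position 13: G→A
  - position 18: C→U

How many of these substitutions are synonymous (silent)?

4

Codon 1: AUG (Met) → AGG (Arg) — missense.
Codon 2: GAA (Glu) → GAG (Glu) — synonymous.
Codon 3: GGA (Gly) → GGU (Gly) — synonymous.
Codon 4: GUA (Val) → GUU (Val) — synonymous.
Codon 5: GCG (Ala) → ACG (Thr) — missense.
Codon 6: UAC (Tyr) → UAU (Tyr) — synonymous.
Synonymous: 4 of 6.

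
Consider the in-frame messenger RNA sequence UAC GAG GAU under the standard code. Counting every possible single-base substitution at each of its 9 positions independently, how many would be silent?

3

Codon 1 (UAC, Tyr): 1 synonymous substitution.
Codon 2 (GAG, Glu): 1 synonymous substitution.
Codon 3 (GAU, Asp): 1 synonymous substitution.
Total: 1 + 1 + 1 = 3.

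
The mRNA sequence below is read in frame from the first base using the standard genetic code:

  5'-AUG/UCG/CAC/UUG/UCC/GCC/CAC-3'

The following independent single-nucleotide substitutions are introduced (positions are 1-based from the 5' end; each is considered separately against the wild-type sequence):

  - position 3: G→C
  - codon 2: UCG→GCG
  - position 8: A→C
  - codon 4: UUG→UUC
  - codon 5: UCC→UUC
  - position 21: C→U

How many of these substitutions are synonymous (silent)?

1

Codon 1: AUG (Met) → AUC (Ile) — missense.
Codon 2: UCG (Ser) → GCG (Ala) — missense.
Codon 3: CAC (His) → CCC (Pro) — missense.
Codon 4: UUG (Leu) → UUC (Phe) — missense.
Codon 5: UCC (Ser) → UUC (Phe) — missense.
Codon 7: CAC (His) → CAU (His) — synonymous.
Synonymous: 1 of 6.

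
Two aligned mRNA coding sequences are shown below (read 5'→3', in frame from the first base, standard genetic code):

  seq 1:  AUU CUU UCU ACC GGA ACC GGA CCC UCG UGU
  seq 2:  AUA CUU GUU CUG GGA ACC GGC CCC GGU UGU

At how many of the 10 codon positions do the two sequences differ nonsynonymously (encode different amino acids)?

Codon 1: AUU Ile / AUA Ile — synonymous.
Codon 2: CUU Leu / CUU Leu — identical.
Codon 3: UCU Ser / GUU Val — nonsynonymous.
Codon 4: ACC Thr / CUG Leu — nonsynonymous.
Codon 5: GGA Gly / GGA Gly — identical.
Codon 6: ACC Thr / ACC Thr — identical.
Codon 7: GGA Gly / GGC Gly — synonymous.
Codon 8: CCC Pro / CCC Pro — identical.
Codon 9: UCG Ser / GGU Gly — nonsynonymous.
Codon 10: UGU Cys / UGU Cys — identical.
Nonsynonymous differences: 3.

3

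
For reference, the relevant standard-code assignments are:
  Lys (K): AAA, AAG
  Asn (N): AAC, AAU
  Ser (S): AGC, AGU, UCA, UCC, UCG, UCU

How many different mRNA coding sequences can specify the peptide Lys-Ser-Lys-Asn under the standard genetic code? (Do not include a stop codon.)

48

Lys: 2 codons.
Ser: 6 codons.
Lys: 2 codons.
Asn: 2 codons.
2 × 6 × 2 × 2 = 48.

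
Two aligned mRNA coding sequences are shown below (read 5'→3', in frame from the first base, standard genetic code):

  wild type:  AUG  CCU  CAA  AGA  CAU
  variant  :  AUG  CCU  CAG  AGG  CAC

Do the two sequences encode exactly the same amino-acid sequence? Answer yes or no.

Codon 1: AUG Met / AUG Met — identical.
Codon 2: CCU Pro / CCU Pro — identical.
Codon 3: CAA Gln / CAG Gln — synonymous.
Codon 4: AGA Arg / AGG Arg — synonymous.
Codon 5: CAU His / CAC His — synonymous.
Nonsynonymous differences: 0 → same protein.

yes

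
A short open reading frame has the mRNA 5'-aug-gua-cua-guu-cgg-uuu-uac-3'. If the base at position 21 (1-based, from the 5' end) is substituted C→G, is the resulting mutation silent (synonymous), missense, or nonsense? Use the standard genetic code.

nonsense

Position 21 falls in codon 7: UAC → Tyr.
After the substitution the codon is UAG → Stop.
The new codon is a stop codon, so this is a nonsense mutation.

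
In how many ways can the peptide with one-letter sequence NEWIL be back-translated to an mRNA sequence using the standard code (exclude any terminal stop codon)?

72

Asn: 2 codons.
Glu: 2 codons.
Trp: 1 codon.
Ile: 3 codons.
Leu: 6 codons.
2 × 2 × 1 × 3 × 6 = 72.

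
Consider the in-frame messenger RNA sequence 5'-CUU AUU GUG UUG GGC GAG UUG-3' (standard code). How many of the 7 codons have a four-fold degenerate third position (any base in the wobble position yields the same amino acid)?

3

Codon 1 CUU (Leu): third position 4-fold.
Codon 2 AUU (Ile): third position 3-fold.
Codon 3 GUG (Val): third position 4-fold.
Codon 4 UUG (Leu): third position 2-fold.
Codon 5 GGC (Gly): third position 4-fold.
Codon 6 GAG (Glu): third position 2-fold.
Codon 7 UUG (Leu): third position 2-fold.
Four-fold degenerate third positions: 3.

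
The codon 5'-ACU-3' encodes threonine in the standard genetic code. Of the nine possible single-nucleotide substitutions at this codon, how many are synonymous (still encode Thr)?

3

Position 1: none → 0 synonymous.
Position 2: none → 0 synonymous.
Position 3: ACC, ACA, ACG → 3 synonymous.
Total: 0 + 0 + 3 = 3.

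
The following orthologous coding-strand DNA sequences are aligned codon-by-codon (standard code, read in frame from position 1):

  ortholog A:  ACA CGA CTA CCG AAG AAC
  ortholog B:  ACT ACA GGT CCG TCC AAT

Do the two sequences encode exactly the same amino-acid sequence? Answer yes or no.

Codon 1: ACA Thr / ACT Thr — synonymous.
Codon 2: CGA Arg / ACA Thr — nonsynonymous.
Codon 3: CTA Leu / GGT Gly — nonsynonymous.
Codon 4: CCG Pro / CCG Pro — identical.
Codon 5: AAG Lys / TCC Ser — nonsynonymous.
Codon 6: AAC Asn / AAT Asn — synonymous.
Nonsynonymous differences: 3 → different protein.

no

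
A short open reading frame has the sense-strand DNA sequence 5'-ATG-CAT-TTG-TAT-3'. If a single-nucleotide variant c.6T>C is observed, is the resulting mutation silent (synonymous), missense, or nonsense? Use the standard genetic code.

silent

Position 6 falls in codon 2: CAT → His.
After the substitution the codon is CAC → His.
Both encode His, so the change is synonymous.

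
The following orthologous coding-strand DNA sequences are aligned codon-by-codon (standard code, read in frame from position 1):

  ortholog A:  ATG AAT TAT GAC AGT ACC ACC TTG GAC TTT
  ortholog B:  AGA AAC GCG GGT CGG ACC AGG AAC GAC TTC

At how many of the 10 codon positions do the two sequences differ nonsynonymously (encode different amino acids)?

Codon 1: ATG Met / AGA Arg — nonsynonymous.
Codon 2: AAT Asn / AAC Asn — synonymous.
Codon 3: TAT Tyr / GCG Ala — nonsynonymous.
Codon 4: GAC Asp / GGT Gly — nonsynonymous.
Codon 5: AGT Ser / CGG Arg — nonsynonymous.
Codon 6: ACC Thr / ACC Thr — identical.
Codon 7: ACC Thr / AGG Arg — nonsynonymous.
Codon 8: TTG Leu / AAC Asn — nonsynonymous.
Codon 9: GAC Asp / GAC Asp — identical.
Codon 10: TTT Phe / TTC Phe — synonymous.
Nonsynonymous differences: 6.

6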